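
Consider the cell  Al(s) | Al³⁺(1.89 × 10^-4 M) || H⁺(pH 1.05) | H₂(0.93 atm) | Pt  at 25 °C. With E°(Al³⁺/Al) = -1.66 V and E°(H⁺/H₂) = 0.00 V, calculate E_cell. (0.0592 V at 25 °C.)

1.67 V

The hydrogen couple is the cathode, so E°_cell = 1.66 V; n = 6.
[H⁺] = 10^(−1.05) = 0.089 M, and Q = [Al³⁺]^2·P(H₂)^3 / [H⁺]^6 = 0.0573.
E = E° − (0.0592/6) log Q = 1.66 − (0.0592/6)(-1.242) = 1.672 V.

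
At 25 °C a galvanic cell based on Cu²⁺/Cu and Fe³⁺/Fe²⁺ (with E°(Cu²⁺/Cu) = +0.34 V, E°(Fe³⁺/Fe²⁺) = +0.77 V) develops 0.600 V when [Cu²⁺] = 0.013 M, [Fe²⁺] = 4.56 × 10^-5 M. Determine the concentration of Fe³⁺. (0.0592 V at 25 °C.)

From the Nernst equation, log Q = n(E° − E)/0.0592 = 2(0.43 − 0.600)/0.0592 = -5.743, so Q = 1.81 × 10^-6.
With Q = [Cu²⁺]·[Fe²⁺]^2/[Fe³⁺]^2 and the known concentrations, [Fe³⁺]^2 in the denominator gives [Fe³⁺] = 0.0039 M.

0.0039 M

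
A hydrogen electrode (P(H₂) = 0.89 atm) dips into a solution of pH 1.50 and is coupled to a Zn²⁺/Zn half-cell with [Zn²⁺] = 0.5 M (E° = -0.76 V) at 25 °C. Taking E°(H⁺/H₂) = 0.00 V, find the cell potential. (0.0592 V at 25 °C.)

0.68 V

The hydrogen couple is the cathode, so E°_cell = 0.76 V; n = 2.
[H⁺] = 10^(−1.50) = 0.032 M, and Q = [Zn²⁺]·P(H₂) / [H⁺]^2 = 445.
E = E° − (0.0592/2) log Q = 0.76 − (0.0592/2)(2.648) = 0.682 V.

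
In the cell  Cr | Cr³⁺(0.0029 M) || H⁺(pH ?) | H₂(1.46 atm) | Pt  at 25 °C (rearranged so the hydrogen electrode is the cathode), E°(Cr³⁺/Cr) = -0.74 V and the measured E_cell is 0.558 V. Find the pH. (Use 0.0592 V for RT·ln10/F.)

E°_cell = 0.74 V and n = 6.
log Q = n(E° − E)/0.0592 = 6×(0.74 − 0.558)/0.0592 = 18.446.
With Q = [Cr³⁺]^2·P(H₂)^3 / [H⁺]^6, solving for [H⁺] gives log[H⁺] = -3.838, so pH = 3.84.

pH = 3.84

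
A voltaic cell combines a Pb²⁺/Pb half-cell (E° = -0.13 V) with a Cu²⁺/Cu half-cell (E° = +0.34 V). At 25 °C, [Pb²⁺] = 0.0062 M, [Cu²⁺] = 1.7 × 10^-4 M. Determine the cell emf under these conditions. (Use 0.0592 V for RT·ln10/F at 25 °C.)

0.424 V

The Cu²⁺/Cu couple has the higher reduction potential and acts as the cathode, so E°_cell = +0.34 − (-0.13) = 0.47 V.
Balancing electrons gives n = 2; the reaction quotient is Q = [Pb²⁺]/[Cu²⁺] = 36.5.
At 25 °C, E = E° − (0.0592/n) log Q = 0.47 − (0.0592/2)(1.562) = 0.470 − 0.046 = 0.424 V.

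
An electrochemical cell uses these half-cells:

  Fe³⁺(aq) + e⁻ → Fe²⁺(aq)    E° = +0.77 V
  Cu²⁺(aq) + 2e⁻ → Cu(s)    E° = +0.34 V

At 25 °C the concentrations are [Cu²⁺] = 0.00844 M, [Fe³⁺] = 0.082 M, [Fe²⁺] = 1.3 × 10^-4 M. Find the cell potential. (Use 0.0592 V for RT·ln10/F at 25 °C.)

The Fe³⁺/Fe²⁺ couple has the higher reduction potential and acts as the cathode, so E°_cell = +0.77 − (+0.34) = 0.43 V.
Balancing electrons gives n = 2; the reaction quotient is Q = [Cu²⁺]·[Fe²⁺]^2/[Fe³⁺]^2 = 2.12 × 10^-8.
At 25 °C, E = E° − (0.0592/n) log Q = 0.43 − (0.0592/2)(-7.673) = 0.430 + 0.227 = 0.657 V.

0.657 V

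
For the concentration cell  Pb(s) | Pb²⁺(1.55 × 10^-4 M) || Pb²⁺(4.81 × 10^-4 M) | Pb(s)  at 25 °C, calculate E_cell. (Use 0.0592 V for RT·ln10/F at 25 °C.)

0.015 V

Both half-cells are Pb²⁺/Pb, so E°_cell = 0. The concentrated side is the cathode; the cell reaction moves Pb²⁺ from high to low concentration with n = 2.
Q = [Pb²⁺]_dilute/[Pb²⁺]_conc = 1.55 × 10^-4/4.81 × 10^-4 = 0.322.
E = 0 − (0.0592/2) log Q = −(0.0592/2)(-0.492) = 0.0146 V.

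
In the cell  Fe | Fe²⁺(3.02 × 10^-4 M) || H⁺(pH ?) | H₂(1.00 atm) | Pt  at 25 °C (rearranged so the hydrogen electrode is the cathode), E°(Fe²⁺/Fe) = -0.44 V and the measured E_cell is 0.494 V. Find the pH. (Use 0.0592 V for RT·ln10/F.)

E°_cell = 0.44 V and n = 2.
log Q = n(E° − E)/0.0592 = 2×(0.44 − 0.494)/0.0592 = -1.824.
With Q = [Fe²⁺]·P(H₂) / [H⁺]^2, solving for [H⁺] gives log[H⁺] = -0.848, so pH = 0.85.

pH = 0.85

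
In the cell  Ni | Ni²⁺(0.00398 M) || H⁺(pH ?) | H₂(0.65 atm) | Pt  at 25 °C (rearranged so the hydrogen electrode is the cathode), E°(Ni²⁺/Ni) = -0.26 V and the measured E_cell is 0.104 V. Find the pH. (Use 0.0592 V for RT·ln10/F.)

pH = 3.93

E°_cell = 0.26 V and n = 2.
log Q = n(E° − E)/0.0592 = 2×(0.26 − 0.104)/0.0592 = 5.270.
With Q = [Ni²⁺]·P(H₂) / [H⁺]^2, solving for [H⁺] gives log[H⁺] = -3.929, so pH = 3.93.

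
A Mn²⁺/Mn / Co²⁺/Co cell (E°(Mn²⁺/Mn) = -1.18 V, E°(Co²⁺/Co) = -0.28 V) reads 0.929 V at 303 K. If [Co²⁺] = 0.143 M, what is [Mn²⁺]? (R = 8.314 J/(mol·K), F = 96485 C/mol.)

0.016 M

From the Nernst equation, ln Q = nF(E° − E)/RT = 2×96485×(0.90 − 0.929)/(8.314×303) = -2.221, so Q = 0.108.
With Q = [Mn²⁺]/[Co²⁺] and the known concentrations, [Mn²⁺] in the numerator gives [Mn²⁺] = 0.016 M.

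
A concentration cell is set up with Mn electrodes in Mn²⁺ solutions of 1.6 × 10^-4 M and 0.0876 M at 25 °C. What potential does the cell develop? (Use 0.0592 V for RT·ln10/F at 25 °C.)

Both half-cells are Mn²⁺/Mn, so E°_cell = 0. The concentrated side is the cathode; the cell reaction moves Mn²⁺ from high to low concentration with n = 2.
Q = [Mn²⁺]_dilute/[Mn²⁺]_conc = 1.6 × 10^-4/0.0876 = 0.00183.
E = 0 − (0.0592/2) log Q = −(0.0592/2)(-2.738) = 0.0810 V.

0.081 V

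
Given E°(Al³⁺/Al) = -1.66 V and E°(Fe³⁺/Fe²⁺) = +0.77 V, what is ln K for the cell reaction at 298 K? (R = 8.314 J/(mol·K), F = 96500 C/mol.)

E°_cell = +0.77 − (-1.66) = 2.43 V, with n = 3 electrons transferred.
At equilibrium E = 0, so the Nernst equation gives ln K = nFE°/RT = (3)(96500)(2.43)/((8.314)(298)) = 283.94.

ln K = 283.9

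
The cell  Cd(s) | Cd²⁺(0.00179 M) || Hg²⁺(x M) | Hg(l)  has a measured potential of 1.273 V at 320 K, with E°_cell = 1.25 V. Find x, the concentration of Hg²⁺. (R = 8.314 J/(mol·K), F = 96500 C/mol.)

From the Nernst equation, ln Q = nF(E° − E)/RT = 2×96500×(1.25 − 1.273)/(8.314×320) = -1.668, so Q = 0.189.
With Q = [Cd²⁺]/[Hg²⁺] and the known concentrations, [Hg²⁺] in the denominator gives [Hg²⁺] = 0.0095 M.

0.0095 M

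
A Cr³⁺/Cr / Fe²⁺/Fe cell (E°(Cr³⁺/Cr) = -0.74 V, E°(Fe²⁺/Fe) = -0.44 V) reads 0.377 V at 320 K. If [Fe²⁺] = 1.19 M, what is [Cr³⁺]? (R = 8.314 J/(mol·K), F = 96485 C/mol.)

3 × 10^-4 M

From the Nernst equation, ln Q = nF(E° − E)/RT = 6×96485×(0.30 − 0.377)/(8.314×320) = -16.755, so Q = 5.29 × 10^-8.
With Q = [Cr³⁺]^2/[Fe²⁺]^3 and the known concentrations, [Cr³⁺]^2 in the numerator gives [Cr³⁺] = 3 × 10^-4 M.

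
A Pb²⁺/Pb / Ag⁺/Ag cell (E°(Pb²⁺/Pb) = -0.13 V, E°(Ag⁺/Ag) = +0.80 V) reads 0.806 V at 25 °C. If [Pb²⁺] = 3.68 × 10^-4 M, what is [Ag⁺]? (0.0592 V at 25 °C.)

1.5 × 10^-4 M

From the Nernst equation, log Q = n(E° − E)/0.0592 = 2(0.93 − 0.806)/0.0592 = 4.189, so Q = 1.55 × 10^4.
With Q = [Pb²⁺]/[Ag⁺]^2 and the known concentrations, [Ag⁺]^2 in the denominator gives [Ag⁺] = 1.5 × 10^-4 M.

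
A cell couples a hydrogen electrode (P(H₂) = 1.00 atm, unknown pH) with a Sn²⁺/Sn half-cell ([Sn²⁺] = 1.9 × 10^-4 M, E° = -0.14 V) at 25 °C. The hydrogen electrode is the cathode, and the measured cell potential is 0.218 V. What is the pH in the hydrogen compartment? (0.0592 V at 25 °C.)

E°_cell = 0.14 V and n = 2.
log Q = n(E° − E)/0.0592 = 2×(0.14 − 0.218)/0.0592 = -2.635.
With Q = [Sn²⁺]·P(H₂) / [H⁺]^2, solving for [H⁺] gives log[H⁺] = -0.543, so pH = 0.54.

pH = 0.54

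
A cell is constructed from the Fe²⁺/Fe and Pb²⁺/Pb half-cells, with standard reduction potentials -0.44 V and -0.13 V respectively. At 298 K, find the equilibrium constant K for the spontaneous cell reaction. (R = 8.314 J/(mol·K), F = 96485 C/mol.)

E°_cell = -0.13 − (-0.44) = 0.31 V, with n = 2 electrons transferred.
At equilibrium E = 0, so the Nernst equation gives ln K = nFE°/RT = (2)(96485)(0.31)/((8.314)(298)) = 24.14.
K = e^24.14 = 3.1 × 10^10.

3.1 × 10^10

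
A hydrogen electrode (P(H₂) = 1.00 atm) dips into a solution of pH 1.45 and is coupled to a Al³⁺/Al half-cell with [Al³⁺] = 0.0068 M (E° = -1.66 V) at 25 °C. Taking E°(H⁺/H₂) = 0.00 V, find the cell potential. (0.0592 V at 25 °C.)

1.62 V

The hydrogen couple is the cathode, so E°_cell = 1.66 V; n = 6.
[H⁺] = 10^(−1.45) = 0.035 M, and Q = [Al³⁺]^2·P(H₂)^3 / [H⁺]^6 = 2.32 × 10^4.
E = E° − (0.0592/6) log Q = 1.66 − (0.0592/6)(4.365) = 1.617 V.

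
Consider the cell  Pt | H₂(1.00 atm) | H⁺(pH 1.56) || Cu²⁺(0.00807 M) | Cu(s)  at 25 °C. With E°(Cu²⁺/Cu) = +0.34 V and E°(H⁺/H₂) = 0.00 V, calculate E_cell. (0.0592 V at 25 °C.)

0.37 V

The Cu²⁺/Cu couple is the cathode, so E°_cell = 0.34 V; n = 2.
[H⁺] = 10^(−1.56) = 0.028 M, and Q = [H⁺]^2 / ([Cu²⁺]·P(H₂)) = 0.0940.
E = E° − (0.0592/2) log Q = 0.34 − (0.0592/2)(-1.027) = 0.370 V.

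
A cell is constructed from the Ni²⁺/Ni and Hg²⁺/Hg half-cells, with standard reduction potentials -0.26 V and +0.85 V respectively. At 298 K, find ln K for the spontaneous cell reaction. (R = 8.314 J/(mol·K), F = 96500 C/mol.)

ln K = 86.5

E°_cell = +0.85 − (-0.26) = 1.11 V, with n = 2 electrons transferred.
At equilibrium E = 0, so the Nernst equation gives ln K = nFE°/RT = (2)(96500)(1.11)/((8.314)(298)) = 86.47.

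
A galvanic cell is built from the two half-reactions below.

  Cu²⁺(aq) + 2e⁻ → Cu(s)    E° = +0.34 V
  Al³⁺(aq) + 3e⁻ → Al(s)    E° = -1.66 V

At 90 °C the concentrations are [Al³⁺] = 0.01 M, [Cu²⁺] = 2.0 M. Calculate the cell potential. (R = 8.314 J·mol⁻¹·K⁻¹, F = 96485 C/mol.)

The Cu²⁺/Cu couple has the higher reduction potential and acts as the cathode, so E°_cell = +0.34 − (-1.66) = 2.00 V.
Balancing electrons gives n = 6; the reaction quotient is Q = [Al³⁺]^2/[Cu²⁺]^3 = 1.25 × 10^-5.
E = E° − (RT/nF) ln Q = 2.00 − (8.314×363)/(6×96485) × (-11.290) = 2.000 + 0.059 = 2.059 V.

2.06 V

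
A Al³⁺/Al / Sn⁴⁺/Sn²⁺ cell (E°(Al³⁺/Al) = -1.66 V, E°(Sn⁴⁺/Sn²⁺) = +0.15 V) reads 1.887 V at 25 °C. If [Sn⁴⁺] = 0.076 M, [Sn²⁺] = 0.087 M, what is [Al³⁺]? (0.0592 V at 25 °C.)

1 × 10^-4 M

From the Nernst equation, log Q = n(E° − E)/0.0592 = 6(1.81 − 1.887)/0.0592 = -7.804, so Q = 1.57 × 10^-8.
With Q = [Al³⁺]^2·[Sn²⁺]^3/[Sn⁴⁺]^3 and the known concentrations, [Al³⁺]^2 in the numerator gives [Al³⁺] = 1 × 10^-4 M.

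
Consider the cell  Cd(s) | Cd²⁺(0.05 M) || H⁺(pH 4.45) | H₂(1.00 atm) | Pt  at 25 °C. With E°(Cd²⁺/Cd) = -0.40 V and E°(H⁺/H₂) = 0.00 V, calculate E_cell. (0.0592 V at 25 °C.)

0.18 V

The hydrogen couple is the cathode, so E°_cell = 0.40 V; n = 2.
[H⁺] = 10^(−4.45) = 3.5 × 10^-5 M, and Q = [Cd²⁺]·P(H₂) / [H⁺]^2 = 3.97 × 10^7.
E = E° − (0.0592/2) log Q = 0.40 − (0.0592/2)(7.599) = 0.175 V.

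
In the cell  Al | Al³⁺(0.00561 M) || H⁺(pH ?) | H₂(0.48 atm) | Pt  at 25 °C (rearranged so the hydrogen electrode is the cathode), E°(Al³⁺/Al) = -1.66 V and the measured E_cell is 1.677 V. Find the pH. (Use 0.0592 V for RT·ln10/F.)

E°_cell = 1.66 V and n = 6.
log Q = n(E° − E)/0.0592 = 6×(1.66 − 1.677)/0.0592 = -1.723.
With Q = [Al³⁺]^2·P(H₂)^3 / [H⁺]^6, solving for [H⁺] gives log[H⁺] = -0.623, so pH = 0.62.

pH = 0.62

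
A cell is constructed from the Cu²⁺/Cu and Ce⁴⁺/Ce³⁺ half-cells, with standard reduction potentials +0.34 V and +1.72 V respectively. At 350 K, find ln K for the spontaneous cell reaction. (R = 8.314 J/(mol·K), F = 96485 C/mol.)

ln K = 91.5

E°_cell = +1.72 − (+0.34) = 1.38 V, with n = 2 electrons transferred.
At equilibrium E = 0, so the Nernst equation gives ln K = nFE°/RT = (2)(96485)(1.38)/((8.314)(350)) = 91.51.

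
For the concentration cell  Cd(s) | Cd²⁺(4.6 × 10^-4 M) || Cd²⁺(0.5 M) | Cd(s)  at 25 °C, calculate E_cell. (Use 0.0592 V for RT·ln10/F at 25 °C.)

Both half-cells are Cd²⁺/Cd, so E°_cell = 0. The concentrated side is the cathode; the cell reaction moves Cd²⁺ from high to low concentration with n = 2.
Q = [Cd²⁺]_dilute/[Cd²⁺]_conc = 4.6 × 10^-4/0.5 = 9.2 × 10^-4.
E = 0 − (0.0592/2) log Q = −(0.0592/2)(-3.036) = 0.0899 V.

0.090 V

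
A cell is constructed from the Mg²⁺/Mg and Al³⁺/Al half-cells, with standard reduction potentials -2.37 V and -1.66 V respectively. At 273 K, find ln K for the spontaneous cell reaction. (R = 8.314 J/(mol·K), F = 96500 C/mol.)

ln K = 181.1

E°_cell = -1.66 − (-2.37) = 0.71 V, with n = 6 electrons transferred.
At equilibrium E = 0, so the Nernst equation gives ln K = nFE°/RT = (6)(96500)(0.71)/((8.314)(273)) = 181.12.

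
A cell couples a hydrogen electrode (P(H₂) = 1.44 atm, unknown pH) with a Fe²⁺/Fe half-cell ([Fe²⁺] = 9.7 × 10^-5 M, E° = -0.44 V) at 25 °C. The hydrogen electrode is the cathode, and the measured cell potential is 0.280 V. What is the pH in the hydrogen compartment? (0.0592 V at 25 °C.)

E°_cell = 0.44 V and n = 2.
log Q = n(E° − E)/0.0592 = 2×(0.44 − 0.280)/0.0592 = 5.405.
With Q = [Fe²⁺]·P(H₂) / [H⁺]^2, solving for [H⁺] gives log[H⁺] = -4.630, so pH = 4.63.

pH = 4.63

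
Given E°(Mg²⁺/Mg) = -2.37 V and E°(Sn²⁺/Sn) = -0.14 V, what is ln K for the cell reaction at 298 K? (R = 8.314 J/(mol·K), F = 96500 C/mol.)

E°_cell = -0.14 − (-2.37) = 2.23 V, with n = 2 electrons transferred.
At equilibrium E = 0, so the Nernst equation gives ln K = nFE°/RT = (2)(96500)(2.23)/((8.314)(298)) = 173.71.

ln K = 173.7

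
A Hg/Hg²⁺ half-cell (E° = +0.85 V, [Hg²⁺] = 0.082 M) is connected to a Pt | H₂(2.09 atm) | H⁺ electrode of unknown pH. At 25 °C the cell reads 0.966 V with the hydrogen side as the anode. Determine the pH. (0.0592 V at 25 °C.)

pH = 2.34

E°_cell = 0.85 V and n = 2.
log Q = n(E° − E)/0.0592 = 2×(0.85 − 0.966)/0.0592 = -3.919.
With Q = [H⁺]^2 / ([Hg²⁺]·P(H₂)), solving for [H⁺] gives log[H⁺] = -2.342, so pH = 2.34.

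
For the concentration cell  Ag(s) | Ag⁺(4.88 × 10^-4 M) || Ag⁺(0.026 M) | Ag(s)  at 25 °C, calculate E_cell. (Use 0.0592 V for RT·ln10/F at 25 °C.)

Both half-cells are Ag⁺/Ag, so E°_cell = 0. The concentrated side is the cathode; the cell reaction moves Ag⁺ from high to low concentration with n = 1.
Q = [Ag⁺]_dilute/[Ag⁺]_conc = 4.88 × 10^-4/0.026 = 0.0188.
E = 0 − (0.0592/1) log Q = −(0.0592/1)(-1.727) = 0.1022 V.

0.10 V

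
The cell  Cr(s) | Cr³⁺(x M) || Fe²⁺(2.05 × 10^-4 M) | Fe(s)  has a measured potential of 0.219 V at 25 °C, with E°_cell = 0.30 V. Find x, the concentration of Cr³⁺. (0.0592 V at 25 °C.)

From the Nernst equation, log Q = n(E° − E)/0.0592 = 6(0.30 − 0.219)/0.0592 = 8.209, so Q = 1.62 × 10^8.
With Q = [Cr³⁺]^2/[Fe²⁺]^3 and the known concentrations, [Cr³⁺]^2 in the numerator gives [Cr³⁺] = 0.037 M.

0.037 M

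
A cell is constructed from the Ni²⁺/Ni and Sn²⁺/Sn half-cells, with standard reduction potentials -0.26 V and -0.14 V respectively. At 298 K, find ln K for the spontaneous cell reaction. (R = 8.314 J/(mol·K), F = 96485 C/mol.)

ln K = 9.3

E°_cell = -0.14 − (-0.26) = 0.12 V, with n = 2 electrons transferred.
At equilibrium E = 0, so the Nernst equation gives ln K = nFE°/RT = (2)(96485)(0.12)/((8.314)(298)) = 9.35.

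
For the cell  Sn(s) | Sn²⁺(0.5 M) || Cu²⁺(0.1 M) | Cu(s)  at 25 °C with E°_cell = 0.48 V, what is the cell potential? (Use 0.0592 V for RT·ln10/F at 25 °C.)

Balancing electrons gives n = 2; the reaction quotient is Q = [Sn²⁺]/[Cu²⁺] = 5.00.
At 25 °C, E = E° − (0.0592/n) log Q = 0.48 − (0.0592/2)(0.699) = 0.480 − 0.021 = 0.459 V.

0.459 V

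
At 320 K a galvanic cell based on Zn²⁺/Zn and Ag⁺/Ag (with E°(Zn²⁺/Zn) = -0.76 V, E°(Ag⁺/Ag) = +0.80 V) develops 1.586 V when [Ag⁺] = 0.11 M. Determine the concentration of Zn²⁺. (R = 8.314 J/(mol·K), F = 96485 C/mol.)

0.0018 M

From the Nernst equation, ln Q = nF(E° − E)/RT = 2×96485×(1.56 − 1.586)/(8.314×320) = -1.886, so Q = 0.152.
With Q = [Zn²⁺]/[Ag⁺]^2 and the known concentrations, [Zn²⁺] in the numerator gives [Zn²⁺] = 0.0018 M.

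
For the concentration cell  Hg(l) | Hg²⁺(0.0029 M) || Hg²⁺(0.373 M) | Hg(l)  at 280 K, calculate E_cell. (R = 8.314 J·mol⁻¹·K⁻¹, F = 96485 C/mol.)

Both half-cells are Hg²⁺/Hg, so E°_cell = 0. The concentrated side is the cathode; the cell reaction moves Hg²⁺ from high to low concentration with n = 2.
Q = [Hg²⁺]_dilute/[Hg²⁺]_conc = 0.0029/0.373 = 0.00777.
E = 0 − (RT/nF) ln Q = −((8.314×280)/(2×96485))(-4.857) = 0.0586 V.

0.059 V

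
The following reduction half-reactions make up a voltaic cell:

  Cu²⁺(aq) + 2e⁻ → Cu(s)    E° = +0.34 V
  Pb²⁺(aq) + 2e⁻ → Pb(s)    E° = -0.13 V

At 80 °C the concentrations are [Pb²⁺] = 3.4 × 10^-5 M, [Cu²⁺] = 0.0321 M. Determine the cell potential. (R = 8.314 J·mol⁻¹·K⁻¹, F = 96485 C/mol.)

The Cu²⁺/Cu couple has the higher reduction potential and acts as the cathode, so E°_cell = +0.34 − (-0.13) = 0.47 V.
Balancing electrons gives n = 2; the reaction quotient is Q = [Pb²⁺]/[Cu²⁺] = 0.00106.
E = E° − (RT/nF) ln Q = 0.47 − (8.314×353)/(2×96485) × (-6.850) = 0.470 + 0.104 = 0.574 V.

0.574 V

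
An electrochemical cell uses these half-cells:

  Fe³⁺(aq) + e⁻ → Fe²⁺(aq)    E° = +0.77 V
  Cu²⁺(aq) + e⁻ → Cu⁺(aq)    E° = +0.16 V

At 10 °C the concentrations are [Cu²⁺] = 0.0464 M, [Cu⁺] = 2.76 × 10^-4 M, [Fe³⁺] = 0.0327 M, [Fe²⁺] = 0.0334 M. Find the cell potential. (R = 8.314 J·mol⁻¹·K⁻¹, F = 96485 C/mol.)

0.485 V

The Fe³⁺/Fe²⁺ couple has the higher reduction potential and acts as the cathode, so E°_cell = +0.77 − (+0.16) = 0.61 V.
Balancing electrons gives n = 1; the reaction quotient is Q = [Cu²⁺]·[Fe²⁺]/([Cu⁺]·[Fe³⁺]) = 172.
E = E° − (RT/nF) ln Q = 0.61 − (8.314×283)/(1×96485) × (5.146) = 0.610 − 0.125 = 0.485 V.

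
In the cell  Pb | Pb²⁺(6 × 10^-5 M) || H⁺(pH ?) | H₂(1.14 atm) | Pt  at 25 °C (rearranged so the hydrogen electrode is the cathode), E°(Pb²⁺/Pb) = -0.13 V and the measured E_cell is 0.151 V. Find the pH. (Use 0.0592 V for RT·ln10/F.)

E°_cell = 0.13 V and n = 2.
log Q = n(E° − E)/0.0592 = 2×(0.13 − 0.151)/0.0592 = -0.709.
With Q = [Pb²⁺]·P(H₂) / [H⁺]^2, solving for [H⁺] gives log[H⁺] = -1.728, so pH = 1.73.

pH = 1.73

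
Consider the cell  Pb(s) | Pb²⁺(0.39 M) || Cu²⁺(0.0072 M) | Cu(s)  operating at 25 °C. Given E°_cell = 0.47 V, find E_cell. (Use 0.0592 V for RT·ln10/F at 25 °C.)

0.419 V

Balancing electrons gives n = 2; the reaction quotient is Q = [Pb²⁺]/[Cu²⁺] = 54.2.
At 25 °C, E = E° − (0.0592/n) log Q = 0.47 − (0.0592/2)(1.734) = 0.470 − 0.051 = 0.419 V.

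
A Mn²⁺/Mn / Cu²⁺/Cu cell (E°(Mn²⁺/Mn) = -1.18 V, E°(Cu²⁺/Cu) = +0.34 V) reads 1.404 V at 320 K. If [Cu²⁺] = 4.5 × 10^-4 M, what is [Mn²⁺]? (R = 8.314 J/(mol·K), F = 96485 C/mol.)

From the Nernst equation, ln Q = nF(E° − E)/RT = 2×96485×(1.52 − 1.404)/(8.314×320) = 8.414, so Q = 4510.
With Q = [Mn²⁺]/[Cu²⁺] and the known concentrations, [Mn²⁺] in the numerator gives [Mn²⁺] = 2.0 M.

2.0 M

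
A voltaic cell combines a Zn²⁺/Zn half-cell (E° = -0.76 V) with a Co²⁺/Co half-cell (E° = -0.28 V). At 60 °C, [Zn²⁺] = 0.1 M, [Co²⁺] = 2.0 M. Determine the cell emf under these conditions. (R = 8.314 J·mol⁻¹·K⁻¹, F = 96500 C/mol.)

The Co²⁺/Co couple has the higher reduction potential and acts as the cathode, so E°_cell = -0.28 − (-0.76) = 0.48 V.
Balancing electrons gives n = 2; the reaction quotient is Q = [Zn²⁺]/[Co²⁺] = 0.0500.
E = E° − (RT/nF) ln Q = 0.48 − (8.314×333)/(2×96500) × (-2.996) = 0.480 + 0.043 = 0.523 V.

0.523 V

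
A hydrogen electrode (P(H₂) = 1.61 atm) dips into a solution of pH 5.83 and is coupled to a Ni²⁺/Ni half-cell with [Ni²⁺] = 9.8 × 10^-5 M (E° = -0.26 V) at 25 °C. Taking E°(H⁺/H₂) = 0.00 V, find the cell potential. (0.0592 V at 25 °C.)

The hydrogen couple is the cathode, so E°_cell = 0.26 V; n = 2.
[H⁺] = 10^(−5.83) = 1.5 × 10^-6 M, and Q = [Ni²⁺]·P(H₂) / [H⁺]^2 = 7.21 × 10^7.
E = E° − (0.0592/2) log Q = 0.26 − (0.0592/2)(7.858) = 0.027 V.

0.027 V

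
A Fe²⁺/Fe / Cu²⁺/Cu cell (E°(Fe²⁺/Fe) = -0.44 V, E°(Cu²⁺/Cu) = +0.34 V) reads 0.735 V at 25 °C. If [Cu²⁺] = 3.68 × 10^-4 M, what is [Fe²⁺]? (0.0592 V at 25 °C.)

0.012 M

From the Nernst equation, log Q = n(E° − E)/0.0592 = 2(0.78 − 0.735)/0.0592 = 1.520, so Q = 33.1.
With Q = [Fe²⁺]/[Cu²⁺] and the known concentrations, [Fe²⁺] in the numerator gives [Fe²⁺] = 0.012 M.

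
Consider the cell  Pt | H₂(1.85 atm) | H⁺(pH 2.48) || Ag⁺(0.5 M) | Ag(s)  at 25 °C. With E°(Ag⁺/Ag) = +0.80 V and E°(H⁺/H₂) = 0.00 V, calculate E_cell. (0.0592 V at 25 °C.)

The Ag⁺/Ag couple is the cathode, so E°_cell = 0.80 V; n = 2.
[H⁺] = 10^(−2.48) = 0.0033 M, and Q = [H⁺]^2 / ([Ag⁺]^2·P(H₂)) = 2.37 × 10^-5.
E = E° − (0.0592/2) log Q = 0.80 − (0.0592/2)(-4.625) = 0.937 V.

0.94 V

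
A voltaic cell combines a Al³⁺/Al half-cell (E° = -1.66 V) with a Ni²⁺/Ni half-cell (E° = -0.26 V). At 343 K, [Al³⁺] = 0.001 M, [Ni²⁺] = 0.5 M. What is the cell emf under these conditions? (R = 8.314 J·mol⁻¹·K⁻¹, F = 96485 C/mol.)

1.46 V

The Ni²⁺/Ni couple has the higher reduction potential and acts as the cathode, so E°_cell = -0.26 − (-1.66) = 1.40 V.
Balancing electrons gives n = 6; the reaction quotient is Q = [Al³⁺]^2/[Ni²⁺]^3 = 8 × 10^-6.
E = E° − (RT/nF) ln Q = 1.40 − (8.314×343)/(6×96485) × (-11.736) = 1.400 + 0.058 = 1.458 V.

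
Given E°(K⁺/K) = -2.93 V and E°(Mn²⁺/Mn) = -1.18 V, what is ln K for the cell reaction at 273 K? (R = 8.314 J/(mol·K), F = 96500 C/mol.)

E°_cell = -1.18 − (-2.93) = 1.75 V, with n = 2 electrons transferred.
At equilibrium E = 0, so the Nernst equation gives ln K = nFE°/RT = (2)(96500)(1.75)/((8.314)(273)) = 148.81.

ln K = 148.8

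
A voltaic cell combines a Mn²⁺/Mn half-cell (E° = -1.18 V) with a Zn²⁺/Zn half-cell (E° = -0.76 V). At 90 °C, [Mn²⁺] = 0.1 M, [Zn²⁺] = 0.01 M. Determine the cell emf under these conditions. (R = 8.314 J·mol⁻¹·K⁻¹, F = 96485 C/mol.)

0.384 V

The Zn²⁺/Zn couple has the higher reduction potential and acts as the cathode, so E°_cell = -0.76 − (-1.18) = 0.42 V.
Balancing electrons gives n = 2; the reaction quotient is Q = [Mn²⁺]/[Zn²⁺] = 10.0.
E = E° − (RT/nF) ln Q = 0.42 − (8.314×363)/(2×96485) × (2.303) = 0.420 − 0.036 = 0.384 V.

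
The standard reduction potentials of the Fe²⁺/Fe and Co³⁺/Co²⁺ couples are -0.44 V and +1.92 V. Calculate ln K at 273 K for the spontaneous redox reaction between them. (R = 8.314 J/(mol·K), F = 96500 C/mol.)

E°_cell = +1.92 − (-0.44) = 2.36 V, with n = 2 electrons transferred.
At equilibrium E = 0, so the Nernst equation gives ln K = nFE°/RT = (2)(96500)(2.36)/((8.314)(273)) = 200.68.

ln K = 200.7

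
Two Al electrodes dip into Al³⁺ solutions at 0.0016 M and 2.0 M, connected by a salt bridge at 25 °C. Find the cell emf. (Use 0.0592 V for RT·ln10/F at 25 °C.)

Both half-cells are Al³⁺/Al, so E°_cell = 0. The concentrated side is the cathode; the cell reaction moves Al³⁺ from high to low concentration with n = 3.
Q = [Al³⁺]_dilute/[Al³⁺]_conc = 0.0016/2.0 = 8 × 10^-4.
E = 0 − (0.0592/3) log Q = −(0.0592/3)(-3.097) = 0.0611 V.

0.061 V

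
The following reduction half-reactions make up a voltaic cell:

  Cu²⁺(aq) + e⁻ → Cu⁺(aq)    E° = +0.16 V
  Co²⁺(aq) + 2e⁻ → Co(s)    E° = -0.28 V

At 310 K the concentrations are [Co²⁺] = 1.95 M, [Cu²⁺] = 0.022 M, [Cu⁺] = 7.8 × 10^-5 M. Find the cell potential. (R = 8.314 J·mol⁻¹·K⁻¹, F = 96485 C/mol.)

The Cu²⁺/Cu⁺ couple has the higher reduction potential and acts as the cathode, so E°_cell = +0.16 − (-0.28) = 0.44 V.
Balancing electrons gives n = 2; the reaction quotient is Q = [Co²⁺]·[Cu⁺]^2/[Cu²⁺]^2 = 2.45 × 10^-5.
E = E° − (RT/nF) ln Q = 0.44 − (8.314×310)/(2×96485) × (-10.616) = 0.440 + 0.142 = 0.582 V.

0.582 V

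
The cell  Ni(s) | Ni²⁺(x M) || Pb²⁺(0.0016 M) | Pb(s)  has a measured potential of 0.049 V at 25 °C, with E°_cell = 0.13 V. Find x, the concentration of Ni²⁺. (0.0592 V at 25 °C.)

0.87 M

From the Nernst equation, log Q = n(E° − E)/0.0592 = 2(0.13 − 0.049)/0.0592 = 2.736, so Q = 545.
With Q = [Ni²⁺]/[Pb²⁺] and the known concentrations, [Ni²⁺] in the numerator gives [Ni²⁺] = 0.87 M.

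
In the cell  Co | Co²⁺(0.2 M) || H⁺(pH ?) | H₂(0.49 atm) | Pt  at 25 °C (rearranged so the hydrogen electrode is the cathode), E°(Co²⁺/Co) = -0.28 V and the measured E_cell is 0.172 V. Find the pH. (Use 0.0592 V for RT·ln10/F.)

E°_cell = 0.28 V and n = 2.
log Q = n(E° − E)/0.0592 = 2×(0.28 − 0.172)/0.0592 = 3.649.
With Q = [Co²⁺]·P(H₂) / [H⁺]^2, solving for [H⁺] gives log[H⁺] = -2.329, so pH = 2.33.

pH = 2.33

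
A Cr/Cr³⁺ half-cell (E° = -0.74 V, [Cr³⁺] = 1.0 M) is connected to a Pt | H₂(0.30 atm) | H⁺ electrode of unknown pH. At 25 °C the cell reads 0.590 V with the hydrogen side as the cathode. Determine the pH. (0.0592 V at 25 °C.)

pH = 2.80

E°_cell = 0.74 V and n = 6.
log Q = n(E° − E)/0.0592 = 6×(0.74 − 0.590)/0.0592 = 15.203.
With Q = [Cr³⁺]^2·P(H₂)^3 / [H⁺]^6, solving for [H⁺] gives log[H⁺] = -2.795, so pH = 2.80.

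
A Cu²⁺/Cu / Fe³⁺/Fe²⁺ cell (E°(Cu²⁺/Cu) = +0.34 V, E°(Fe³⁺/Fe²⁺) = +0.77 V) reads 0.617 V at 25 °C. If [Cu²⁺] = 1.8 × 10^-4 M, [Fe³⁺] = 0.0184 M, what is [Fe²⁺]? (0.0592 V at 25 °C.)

From the Nernst equation, log Q = n(E° − E)/0.0592 = 2(0.43 − 0.617)/0.0592 = -6.318, so Q = 4.81 × 10^-7.
With Q = [Cu²⁺]·[Fe²⁺]^2/[Fe³⁺]^2 and the known concentrations, [Fe²⁺]^2 in the numerator gives [Fe²⁺] = 9.5 × 10^-4 M.

9.5 × 10^-4 M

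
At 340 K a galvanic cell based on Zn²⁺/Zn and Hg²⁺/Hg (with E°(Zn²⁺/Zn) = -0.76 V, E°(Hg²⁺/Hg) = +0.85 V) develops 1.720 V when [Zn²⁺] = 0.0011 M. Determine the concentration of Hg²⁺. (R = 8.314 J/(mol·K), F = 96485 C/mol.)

2.0 M

From the Nernst equation, ln Q = nF(E° − E)/RT = 2×96485×(1.61 − 1.720)/(8.314×340) = -7.509, so Q = 5.48 × 10^-4.
With Q = [Zn²⁺]/[Hg²⁺] and the known concentrations, [Hg²⁺] in the denominator gives [Hg²⁺] = 2.0 M.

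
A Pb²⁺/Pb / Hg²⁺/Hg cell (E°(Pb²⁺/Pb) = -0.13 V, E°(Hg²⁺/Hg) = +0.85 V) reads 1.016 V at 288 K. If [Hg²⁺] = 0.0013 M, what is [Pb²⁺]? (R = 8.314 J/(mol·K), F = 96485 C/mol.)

From the Nernst equation, ln Q = nF(E° − E)/RT = 2×96485×(0.98 − 1.016)/(8.314×288) = -2.901, so Q = 0.0550.
With Q = [Pb²⁺]/[Hg²⁺] and the known concentrations, [Pb²⁺] in the numerator gives [Pb²⁺] = 7.1 × 10^-5 M.

7.1 × 10^-5 M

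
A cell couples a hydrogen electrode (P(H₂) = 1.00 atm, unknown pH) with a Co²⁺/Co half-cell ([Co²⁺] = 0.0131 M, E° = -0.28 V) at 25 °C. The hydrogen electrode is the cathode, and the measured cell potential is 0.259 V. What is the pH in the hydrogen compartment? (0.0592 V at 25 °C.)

pH = 1.30

E°_cell = 0.28 V and n = 2.
log Q = n(E° − E)/0.0592 = 2×(0.28 − 0.259)/0.0592 = 0.709.
With Q = [Co²⁺]·P(H₂) / [H⁺]^2, solving for [H⁺] gives log[H⁺] = -1.296, so pH = 1.30.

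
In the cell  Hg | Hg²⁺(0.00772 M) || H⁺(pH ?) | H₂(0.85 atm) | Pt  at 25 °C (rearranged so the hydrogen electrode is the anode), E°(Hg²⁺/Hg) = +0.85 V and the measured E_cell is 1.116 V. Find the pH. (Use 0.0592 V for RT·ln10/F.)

E°_cell = 0.85 V and n = 2.
log Q = n(E° − E)/0.0592 = 2×(0.85 − 1.116)/0.0592 = -8.986.
With Q = [H⁺]^2 / ([Hg²⁺]·P(H₂)), solving for [H⁺] gives log[H⁺] = -5.585, so pH = 5.58.

pH = 5.58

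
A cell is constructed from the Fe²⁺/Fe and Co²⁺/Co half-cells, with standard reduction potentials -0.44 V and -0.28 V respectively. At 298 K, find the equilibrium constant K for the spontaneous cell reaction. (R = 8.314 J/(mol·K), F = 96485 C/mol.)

2.6 × 10^5

E°_cell = -0.28 − (-0.44) = 0.16 V, with n = 2 electrons transferred.
At equilibrium E = 0, so the Nernst equation gives ln K = nFE°/RT = (2)(96485)(0.16)/((8.314)(298)) = 12.46.
K = e^12.46 = 2.6 × 10^5.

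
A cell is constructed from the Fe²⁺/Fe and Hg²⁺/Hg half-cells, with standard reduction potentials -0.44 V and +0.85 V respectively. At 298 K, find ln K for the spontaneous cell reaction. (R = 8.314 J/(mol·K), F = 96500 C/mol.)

ln K = 100.5

E°_cell = +0.85 − (-0.44) = 1.29 V, with n = 2 electrons transferred.
At equilibrium E = 0, so the Nernst equation gives ln K = nFE°/RT = (2)(96500)(1.29)/((8.314)(298)) = 100.49.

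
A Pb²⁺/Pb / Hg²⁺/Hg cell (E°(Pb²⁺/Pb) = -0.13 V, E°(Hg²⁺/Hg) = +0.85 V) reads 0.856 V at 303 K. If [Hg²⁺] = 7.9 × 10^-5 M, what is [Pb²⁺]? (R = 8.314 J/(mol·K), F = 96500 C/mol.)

1.1 M

From the Nernst equation, ln Q = nF(E° − E)/RT = 2×96500×(0.98 − 0.856)/(8.314×303) = 9.500, so Q = 1.34 × 10^4.
With Q = [Pb²⁺]/[Hg²⁺] and the known concentrations, [Pb²⁺] in the numerator gives [Pb²⁺] = 1.1 M.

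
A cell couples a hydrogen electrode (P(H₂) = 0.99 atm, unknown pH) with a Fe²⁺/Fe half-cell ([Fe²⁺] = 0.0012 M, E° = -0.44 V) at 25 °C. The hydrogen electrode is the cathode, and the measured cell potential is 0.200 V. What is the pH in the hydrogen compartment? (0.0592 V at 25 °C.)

E°_cell = 0.44 V and n = 2.
log Q = n(E° − E)/0.0592 = 2×(0.44 − 0.200)/0.0592 = 8.108.
With Q = [Fe²⁺]·P(H₂) / [H⁺]^2, solving for [H⁺] gives log[H⁺] = -5.517, so pH = 5.52.

pH = 5.52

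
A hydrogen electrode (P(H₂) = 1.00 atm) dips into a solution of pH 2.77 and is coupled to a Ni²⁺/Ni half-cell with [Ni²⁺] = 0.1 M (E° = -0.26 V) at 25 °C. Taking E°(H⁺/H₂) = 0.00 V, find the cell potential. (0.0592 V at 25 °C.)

The hydrogen couple is the cathode, so E°_cell = 0.26 V; n = 2.
[H⁺] = 10^(−2.77) = 0.0017 M, and Q = [Ni²⁺]·P(H₂) / [H⁺]^2 = 3.47 × 10^4.
E = E° − (0.0592/2) log Q = 0.26 − (0.0592/2)(4.540) = 0.126 V.

0.13 V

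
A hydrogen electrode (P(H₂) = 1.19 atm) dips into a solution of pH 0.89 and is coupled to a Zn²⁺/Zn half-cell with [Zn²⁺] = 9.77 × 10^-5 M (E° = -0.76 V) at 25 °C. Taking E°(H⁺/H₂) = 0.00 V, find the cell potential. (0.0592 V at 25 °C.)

The hydrogen couple is the cathode, so E°_cell = 0.76 V; n = 2.
[H⁺] = 10^(−0.89) = 0.13 M, and Q = [Zn²⁺]·P(H₂) / [H⁺]^2 = 0.00701.
E = E° − (0.0592/2) log Q = 0.76 − (0.0592/2)(-2.155) = 0.824 V.

0.82 V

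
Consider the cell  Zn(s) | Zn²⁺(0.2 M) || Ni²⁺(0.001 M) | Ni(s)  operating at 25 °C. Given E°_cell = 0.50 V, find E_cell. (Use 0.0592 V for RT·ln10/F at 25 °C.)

0.432 V

Balancing electrons gives n = 2; the reaction quotient is Q = [Zn²⁺]/[Ni²⁺] = 200.
At 25 °C, E = E° − (0.0592/n) log Q = 0.50 − (0.0592/2)(2.301) = 0.500 − 0.068 = 0.432 V.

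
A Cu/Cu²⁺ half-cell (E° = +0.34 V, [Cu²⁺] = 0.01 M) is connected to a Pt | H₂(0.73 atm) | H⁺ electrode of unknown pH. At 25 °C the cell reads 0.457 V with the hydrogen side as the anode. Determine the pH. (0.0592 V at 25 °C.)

E°_cell = 0.34 V and n = 2.
log Q = n(E° − E)/0.0592 = 2×(0.34 − 0.457)/0.0592 = -3.953.
With Q = [H⁺]^2 / ([Cu²⁺]·P(H₂)), solving for [H⁺] gives log[H⁺] = -3.045, so pH = 3.04.

pH = 3.04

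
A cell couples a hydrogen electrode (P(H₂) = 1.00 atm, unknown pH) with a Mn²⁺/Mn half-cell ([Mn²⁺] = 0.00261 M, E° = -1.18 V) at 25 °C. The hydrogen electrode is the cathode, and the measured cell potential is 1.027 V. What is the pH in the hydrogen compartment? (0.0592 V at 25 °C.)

pH = 3.88

E°_cell = 1.18 V and n = 2.
log Q = n(E° − E)/0.0592 = 2×(1.18 − 1.027)/0.0592 = 5.169.
With Q = [Mn²⁺]·P(H₂) / [H⁺]^2, solving for [H⁺] gives log[H⁺] = -3.876, so pH = 3.88.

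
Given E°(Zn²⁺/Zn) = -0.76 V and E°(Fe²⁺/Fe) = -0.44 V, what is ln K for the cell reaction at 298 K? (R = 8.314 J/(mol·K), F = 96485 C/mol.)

ln K = 24.9

E°_cell = -0.44 − (-0.76) = 0.32 V, with n = 2 electrons transferred.
At equilibrium E = 0, so the Nernst equation gives ln K = nFE°/RT = (2)(96485)(0.32)/((8.314)(298)) = 24.92.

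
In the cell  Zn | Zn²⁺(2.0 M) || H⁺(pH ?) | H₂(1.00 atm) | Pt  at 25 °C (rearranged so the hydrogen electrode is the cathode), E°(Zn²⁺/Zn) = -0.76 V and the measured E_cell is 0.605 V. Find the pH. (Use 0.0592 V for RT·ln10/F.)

pH = 2.47

E°_cell = 0.76 V and n = 2.
log Q = n(E° − E)/0.0592 = 2×(0.76 − 0.605)/0.0592 = 5.236.
With Q = [Zn²⁺]·P(H₂) / [H⁺]^2, solving for [H⁺] gives log[H⁺] = -2.468, so pH = 2.47.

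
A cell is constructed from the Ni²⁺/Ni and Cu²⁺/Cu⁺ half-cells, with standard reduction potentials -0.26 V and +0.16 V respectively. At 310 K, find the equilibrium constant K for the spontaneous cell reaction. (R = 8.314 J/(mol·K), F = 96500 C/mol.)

E°_cell = +0.16 − (-0.26) = 0.42 V, with n = 2 electrons transferred.
At equilibrium E = 0, so the Nernst equation gives ln K = nFE°/RT = (2)(96500)(0.42)/((8.314)(310)) = 31.45.
K = e^31.45 = 4.6 × 10^13.

4.6 × 10^13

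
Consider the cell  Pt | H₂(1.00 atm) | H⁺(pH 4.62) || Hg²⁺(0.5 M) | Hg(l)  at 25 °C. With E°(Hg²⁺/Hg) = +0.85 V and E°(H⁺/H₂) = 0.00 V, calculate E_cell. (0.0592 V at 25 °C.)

1.11 V

The Hg²⁺/Hg couple is the cathode, so E°_cell = 0.85 V; n = 2.
[H⁺] = 10^(−4.62) = 2.4 × 10^-5 M, and Q = [H⁺]^2 / ([Hg²⁺]·P(H₂)) = 1.15 × 10^-9.
E = E° − (0.0592/2) log Q = 0.85 − (0.0592/2)(-8.939) = 1.115 V.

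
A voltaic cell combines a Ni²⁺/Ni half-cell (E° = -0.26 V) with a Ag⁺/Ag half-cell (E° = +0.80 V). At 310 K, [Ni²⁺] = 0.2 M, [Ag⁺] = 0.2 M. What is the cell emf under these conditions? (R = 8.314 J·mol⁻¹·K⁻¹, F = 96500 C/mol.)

The Ag⁺/Ag couple has the higher reduction potential and acts as the cathode, so E°_cell = +0.80 − (-0.26) = 1.06 V.
Balancing electrons gives n = 2; the reaction quotient is Q = [Ni²⁺]/[Ag⁺]^2 = 5.00.
E = E° − (RT/nF) ln Q = 1.06 − (8.314×310)/(2×96500) × (1.609) = 1.060 − 0.021 = 1.039 V.

1.04 V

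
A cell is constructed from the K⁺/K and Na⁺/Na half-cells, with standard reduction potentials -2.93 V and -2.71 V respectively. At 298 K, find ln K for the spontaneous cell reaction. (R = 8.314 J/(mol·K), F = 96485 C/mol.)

ln K = 8.6

E°_cell = -2.71 − (-2.93) = 0.22 V, with n = 1 electron transferred.
At equilibrium E = 0, so the Nernst equation gives ln K = nFE°/RT = (1)(96485)(0.22)/((8.314)(298)) = 8.57.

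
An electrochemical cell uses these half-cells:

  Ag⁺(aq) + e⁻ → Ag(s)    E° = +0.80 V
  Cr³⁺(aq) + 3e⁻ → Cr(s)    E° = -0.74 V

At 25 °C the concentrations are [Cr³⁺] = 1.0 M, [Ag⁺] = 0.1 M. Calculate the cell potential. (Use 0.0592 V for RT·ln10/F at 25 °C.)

1.48 V

The Ag⁺/Ag couple has the higher reduction potential and acts as the cathode, so E°_cell = +0.80 − (-0.74) = 1.54 V.
Balancing electrons gives n = 3; the reaction quotient is Q = [Cr³⁺]/[Ag⁺]^3 = 1000.
At 25 °C, E = E° − (0.0592/n) log Q = 1.54 − (0.0592/3)(3.000) = 1.540 − 0.059 = 1.481 V.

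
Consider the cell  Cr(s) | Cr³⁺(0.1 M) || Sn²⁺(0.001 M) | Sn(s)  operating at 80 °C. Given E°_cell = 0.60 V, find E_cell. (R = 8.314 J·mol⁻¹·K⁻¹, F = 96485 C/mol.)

Balancing electrons gives n = 6; the reaction quotient is Q = [Cr³⁺]^2/[Sn²⁺]^3 = 1 × 10^7.
E = E° − (RT/nF) ln Q = 0.60 − (8.314×353)/(6×96485) × (16.118) = 0.600 − 0.082 = 0.518 V.

0.518 V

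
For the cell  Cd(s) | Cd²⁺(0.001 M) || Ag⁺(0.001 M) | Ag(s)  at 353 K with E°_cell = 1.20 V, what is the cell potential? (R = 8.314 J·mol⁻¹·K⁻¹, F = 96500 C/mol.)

Balancing electrons gives n = 2; the reaction quotient is Q = [Cd²⁺]/[Ag⁺]^2 = 1000.
E = E° − (RT/nF) ln Q = 1.20 − (8.314×353)/(2×96500) × (6.908) = 1.200 − 0.105 = 1.095 V.

1.09 V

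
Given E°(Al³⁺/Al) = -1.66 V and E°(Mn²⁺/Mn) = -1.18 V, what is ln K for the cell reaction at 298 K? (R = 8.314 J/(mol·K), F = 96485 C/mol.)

E°_cell = -1.18 − (-1.66) = 0.48 V, with n = 6 electrons transferred.
At equilibrium E = 0, so the Nernst equation gives ln K = nFE°/RT = (6)(96485)(0.48)/((8.314)(298)) = 112.16.

ln K = 112.2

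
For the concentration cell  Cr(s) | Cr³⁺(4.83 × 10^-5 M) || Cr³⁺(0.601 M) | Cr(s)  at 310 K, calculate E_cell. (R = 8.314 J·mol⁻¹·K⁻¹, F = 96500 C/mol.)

0.084 V

Both half-cells are Cr³⁺/Cr, so E°_cell = 0. The concentrated side is the cathode; the cell reaction moves Cr³⁺ from high to low concentration with n = 3.
Q = [Cr³⁺]_dilute/[Cr³⁺]_conc = 4.83 × 10^-5/0.601 = 8.04 × 10^-5.
E = 0 − (RT/nF) ln Q = −((8.314×310)/(3×96500))(-9.429) = 0.0839 V.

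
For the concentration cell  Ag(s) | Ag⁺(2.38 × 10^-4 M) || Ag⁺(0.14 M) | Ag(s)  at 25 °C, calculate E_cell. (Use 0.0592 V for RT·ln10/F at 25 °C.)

0.16 V

Both half-cells are Ag⁺/Ag, so E°_cell = 0. The concentrated side is the cathode; the cell reaction moves Ag⁺ from high to low concentration with n = 1.
Q = [Ag⁺]_dilute/[Ag⁺]_conc = 2.38 × 10^-4/0.14 = 0.00170.
E = 0 − (0.0592/1) log Q = −(0.0592/1)(-2.770) = 0.1640 V.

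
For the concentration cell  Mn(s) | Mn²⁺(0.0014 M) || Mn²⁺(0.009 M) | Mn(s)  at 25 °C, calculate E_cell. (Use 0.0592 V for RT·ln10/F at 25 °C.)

0.024 V

Both half-cells are Mn²⁺/Mn, so E°_cell = 0. The concentrated side is the cathode; the cell reaction moves Mn²⁺ from high to low concentration with n = 2.
Q = [Mn²⁺]_dilute/[Mn²⁺]_conc = 0.0014/0.009 = 0.156.
E = 0 − (0.0592/2) log Q = −(0.0592/2)(-0.808) = 0.0239 V.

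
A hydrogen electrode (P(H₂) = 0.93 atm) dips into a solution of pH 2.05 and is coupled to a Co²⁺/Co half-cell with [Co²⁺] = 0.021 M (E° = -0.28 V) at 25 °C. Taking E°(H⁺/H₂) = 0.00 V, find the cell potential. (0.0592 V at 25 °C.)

0.21 V

The hydrogen couple is the cathode, so E°_cell = 0.28 V; n = 2.
[H⁺] = 10^(−2.05) = 0.0089 M, and Q = [Co²⁺]·P(H₂) / [H⁺]^2 = 246.
E = E° − (0.0592/2) log Q = 0.28 − (0.0592/2)(2.391) = 0.209 V.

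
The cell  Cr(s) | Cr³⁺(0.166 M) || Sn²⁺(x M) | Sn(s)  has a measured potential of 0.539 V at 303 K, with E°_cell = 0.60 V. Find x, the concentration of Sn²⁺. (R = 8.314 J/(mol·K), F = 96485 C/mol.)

From the Nernst equation, ln Q = nF(E° − E)/RT = 6×96485×(0.60 − 0.539)/(8.314×303) = 14.018, so Q = 1.22 × 10^6.
With Q = [Cr³⁺]^2/[Sn²⁺]^3 and the known concentrations, [Sn²⁺]^3 in the denominator gives [Sn²⁺] = 0.0028 M.

0.0028 M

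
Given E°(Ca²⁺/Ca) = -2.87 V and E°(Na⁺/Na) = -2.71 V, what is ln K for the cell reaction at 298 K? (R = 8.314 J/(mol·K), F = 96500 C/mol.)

ln K = 12.5

E°_cell = -2.71 − (-2.87) = 0.16 V, with n = 2 electrons transferred.
At equilibrium E = 0, so the Nernst equation gives ln K = nFE°/RT = (2)(96500)(0.16)/((8.314)(298)) = 12.46.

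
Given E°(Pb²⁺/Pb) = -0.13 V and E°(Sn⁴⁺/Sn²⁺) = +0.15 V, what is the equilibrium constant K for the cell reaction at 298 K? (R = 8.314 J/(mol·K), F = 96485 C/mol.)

3 × 10^9

E°_cell = +0.15 − (-0.13) = 0.28 V, with n = 2 electrons transferred.
At equilibrium E = 0, so the Nernst equation gives ln K = nFE°/RT = (2)(96485)(0.28)/((8.314)(298)) = 21.81.
K = e^21.81 = 3 × 10^9.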